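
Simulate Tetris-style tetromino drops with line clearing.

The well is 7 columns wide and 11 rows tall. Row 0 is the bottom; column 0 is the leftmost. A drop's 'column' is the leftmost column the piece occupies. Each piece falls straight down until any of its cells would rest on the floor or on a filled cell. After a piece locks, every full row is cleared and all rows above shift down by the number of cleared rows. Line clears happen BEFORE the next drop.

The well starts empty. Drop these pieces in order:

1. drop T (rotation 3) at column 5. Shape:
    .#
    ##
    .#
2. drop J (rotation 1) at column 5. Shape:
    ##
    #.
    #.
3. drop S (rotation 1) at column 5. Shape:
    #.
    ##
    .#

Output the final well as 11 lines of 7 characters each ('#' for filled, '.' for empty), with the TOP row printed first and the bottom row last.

Answer: .......
.......
.......
.....#.
.....##
......#
.....##
.....#.
.....##
.....##
......#

Derivation:
Drop 1: T rot3 at col 5 lands with bottom-row=0; cleared 0 line(s) (total 0); column heights now [0 0 0 0 0 2 3], max=3
Drop 2: J rot1 at col 5 lands with bottom-row=2; cleared 0 line(s) (total 0); column heights now [0 0 0 0 0 5 5], max=5
Drop 3: S rot1 at col 5 lands with bottom-row=5; cleared 0 line(s) (total 0); column heights now [0 0 0 0 0 8 7], max=8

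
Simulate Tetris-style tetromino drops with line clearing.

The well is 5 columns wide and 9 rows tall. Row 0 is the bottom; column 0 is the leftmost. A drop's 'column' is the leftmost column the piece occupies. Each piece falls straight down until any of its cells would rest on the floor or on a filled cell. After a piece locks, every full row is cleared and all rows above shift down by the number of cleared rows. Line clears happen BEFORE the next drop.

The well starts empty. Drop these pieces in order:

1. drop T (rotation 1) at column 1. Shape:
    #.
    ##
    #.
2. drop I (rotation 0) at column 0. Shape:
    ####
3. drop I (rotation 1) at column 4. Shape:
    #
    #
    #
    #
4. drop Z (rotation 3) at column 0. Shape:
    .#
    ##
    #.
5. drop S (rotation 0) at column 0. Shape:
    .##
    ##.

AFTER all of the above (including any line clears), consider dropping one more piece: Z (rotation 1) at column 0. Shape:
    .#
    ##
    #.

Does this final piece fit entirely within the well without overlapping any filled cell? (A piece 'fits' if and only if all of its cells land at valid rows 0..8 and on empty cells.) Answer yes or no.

Answer: yes

Derivation:
Drop 1: T rot1 at col 1 lands with bottom-row=0; cleared 0 line(s) (total 0); column heights now [0 3 2 0 0], max=3
Drop 2: I rot0 at col 0 lands with bottom-row=3; cleared 0 line(s) (total 0); column heights now [4 4 4 4 0], max=4
Drop 3: I rot1 at col 4 lands with bottom-row=0; cleared 1 line(s) (total 1); column heights now [0 3 2 0 3], max=3
Drop 4: Z rot3 at col 0 lands with bottom-row=2; cleared 0 line(s) (total 1); column heights now [4 5 2 0 3], max=5
Drop 5: S rot0 at col 0 lands with bottom-row=5; cleared 0 line(s) (total 1); column heights now [6 7 7 0 3], max=7
Test piece Z rot1 at col 0 (width 2): heights before test = [6 7 7 0 3]; fits = True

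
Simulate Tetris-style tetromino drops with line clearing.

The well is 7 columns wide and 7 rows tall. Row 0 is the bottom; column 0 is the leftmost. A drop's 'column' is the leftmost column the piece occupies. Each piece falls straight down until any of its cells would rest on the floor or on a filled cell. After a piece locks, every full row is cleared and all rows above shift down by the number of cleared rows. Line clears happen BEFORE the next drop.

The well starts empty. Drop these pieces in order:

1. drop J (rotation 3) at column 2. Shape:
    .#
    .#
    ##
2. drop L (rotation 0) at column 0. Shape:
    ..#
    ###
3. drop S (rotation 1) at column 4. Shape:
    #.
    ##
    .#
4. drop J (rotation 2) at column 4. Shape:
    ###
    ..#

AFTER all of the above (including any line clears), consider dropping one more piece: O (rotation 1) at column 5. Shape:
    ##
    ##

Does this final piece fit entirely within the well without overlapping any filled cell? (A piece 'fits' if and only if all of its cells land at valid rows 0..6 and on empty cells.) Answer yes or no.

Answer: yes

Derivation:
Drop 1: J rot3 at col 2 lands with bottom-row=0; cleared 0 line(s) (total 0); column heights now [0 0 1 3 0 0 0], max=3
Drop 2: L rot0 at col 0 lands with bottom-row=1; cleared 0 line(s) (total 0); column heights now [2 2 3 3 0 0 0], max=3
Drop 3: S rot1 at col 4 lands with bottom-row=0; cleared 0 line(s) (total 0); column heights now [2 2 3 3 3 2 0], max=3
Drop 4: J rot2 at col 4 lands with bottom-row=2; cleared 0 line(s) (total 0); column heights now [2 2 3 3 4 4 4], max=4
Test piece O rot1 at col 5 (width 2): heights before test = [2 2 3 3 4 4 4]; fits = True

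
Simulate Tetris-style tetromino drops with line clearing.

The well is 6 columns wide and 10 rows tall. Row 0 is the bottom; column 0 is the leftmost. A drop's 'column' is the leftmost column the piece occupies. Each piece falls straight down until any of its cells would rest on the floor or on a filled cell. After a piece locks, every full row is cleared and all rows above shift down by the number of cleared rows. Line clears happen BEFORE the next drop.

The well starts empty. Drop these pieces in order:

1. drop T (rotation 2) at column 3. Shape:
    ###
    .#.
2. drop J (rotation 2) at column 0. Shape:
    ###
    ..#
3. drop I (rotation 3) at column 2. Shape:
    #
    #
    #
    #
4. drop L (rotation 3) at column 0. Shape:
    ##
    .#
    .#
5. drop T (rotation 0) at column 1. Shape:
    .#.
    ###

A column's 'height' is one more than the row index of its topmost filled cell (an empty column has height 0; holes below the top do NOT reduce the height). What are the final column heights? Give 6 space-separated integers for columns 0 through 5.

Drop 1: T rot2 at col 3 lands with bottom-row=0; cleared 0 line(s) (total 0); column heights now [0 0 0 2 2 2], max=2
Drop 2: J rot2 at col 0 lands with bottom-row=0; cleared 1 line(s) (total 1); column heights now [0 0 1 0 1 0], max=1
Drop 3: I rot3 at col 2 lands with bottom-row=1; cleared 0 line(s) (total 1); column heights now [0 0 5 0 1 0], max=5
Drop 4: L rot3 at col 0 lands with bottom-row=0; cleared 0 line(s) (total 1); column heights now [3 3 5 0 1 0], max=5
Drop 5: T rot0 at col 1 lands with bottom-row=5; cleared 0 line(s) (total 1); column heights now [3 6 7 6 1 0], max=7

Answer: 3 6 7 6 1 0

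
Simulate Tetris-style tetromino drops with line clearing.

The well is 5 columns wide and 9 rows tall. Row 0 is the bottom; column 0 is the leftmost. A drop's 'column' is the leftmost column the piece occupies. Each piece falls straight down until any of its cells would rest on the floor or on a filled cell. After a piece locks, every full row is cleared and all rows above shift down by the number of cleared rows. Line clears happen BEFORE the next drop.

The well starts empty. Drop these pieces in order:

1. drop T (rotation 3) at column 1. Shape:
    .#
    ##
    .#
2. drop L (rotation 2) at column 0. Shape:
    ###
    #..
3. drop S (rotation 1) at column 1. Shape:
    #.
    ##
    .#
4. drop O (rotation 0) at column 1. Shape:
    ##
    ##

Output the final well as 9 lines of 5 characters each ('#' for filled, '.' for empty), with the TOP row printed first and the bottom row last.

Answer: .##..
.##..
.#...
.##..
..#..
###..
#.#..
.##..
..#..

Derivation:
Drop 1: T rot3 at col 1 lands with bottom-row=0; cleared 0 line(s) (total 0); column heights now [0 2 3 0 0], max=3
Drop 2: L rot2 at col 0 lands with bottom-row=2; cleared 0 line(s) (total 0); column heights now [4 4 4 0 0], max=4
Drop 3: S rot1 at col 1 lands with bottom-row=4; cleared 0 line(s) (total 0); column heights now [4 7 6 0 0], max=7
Drop 4: O rot0 at col 1 lands with bottom-row=7; cleared 0 line(s) (total 0); column heights now [4 9 9 0 0], max=9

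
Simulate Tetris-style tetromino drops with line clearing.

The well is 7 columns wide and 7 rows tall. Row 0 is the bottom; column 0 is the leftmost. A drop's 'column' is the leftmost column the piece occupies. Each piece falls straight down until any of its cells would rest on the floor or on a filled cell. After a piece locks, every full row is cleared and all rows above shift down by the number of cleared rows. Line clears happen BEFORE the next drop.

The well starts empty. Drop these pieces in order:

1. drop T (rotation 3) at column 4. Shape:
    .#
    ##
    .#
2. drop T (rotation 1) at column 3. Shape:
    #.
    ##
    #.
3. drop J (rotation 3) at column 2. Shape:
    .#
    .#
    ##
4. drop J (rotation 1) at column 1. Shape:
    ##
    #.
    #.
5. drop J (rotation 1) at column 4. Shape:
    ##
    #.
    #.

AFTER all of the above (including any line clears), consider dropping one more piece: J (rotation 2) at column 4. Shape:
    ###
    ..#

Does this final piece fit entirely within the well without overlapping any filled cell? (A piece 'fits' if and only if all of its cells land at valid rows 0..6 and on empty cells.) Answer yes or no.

Drop 1: T rot3 at col 4 lands with bottom-row=0; cleared 0 line(s) (total 0); column heights now [0 0 0 0 2 3 0], max=3
Drop 2: T rot1 at col 3 lands with bottom-row=1; cleared 0 line(s) (total 0); column heights now [0 0 0 4 3 3 0], max=4
Drop 3: J rot3 at col 2 lands with bottom-row=4; cleared 0 line(s) (total 0); column heights now [0 0 5 7 3 3 0], max=7
Drop 4: J rot1 at col 1 lands with bottom-row=3; cleared 0 line(s) (total 0); column heights now [0 6 6 7 3 3 0], max=7
Drop 5: J rot1 at col 4 lands with bottom-row=3; cleared 0 line(s) (total 0); column heights now [0 6 6 7 6 6 0], max=7
Test piece J rot2 at col 4 (width 3): heights before test = [0 6 6 7 6 6 0]; fits = True

Answer: yes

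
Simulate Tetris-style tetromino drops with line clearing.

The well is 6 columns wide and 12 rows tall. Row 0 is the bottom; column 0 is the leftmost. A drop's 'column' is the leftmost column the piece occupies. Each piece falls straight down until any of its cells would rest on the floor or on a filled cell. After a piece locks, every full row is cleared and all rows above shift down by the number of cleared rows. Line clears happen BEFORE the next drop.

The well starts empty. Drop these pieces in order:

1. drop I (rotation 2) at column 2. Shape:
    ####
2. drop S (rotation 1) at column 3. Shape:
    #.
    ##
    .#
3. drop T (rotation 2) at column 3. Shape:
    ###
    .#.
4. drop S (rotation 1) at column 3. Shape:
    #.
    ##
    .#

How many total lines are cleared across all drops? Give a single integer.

Answer: 0

Derivation:
Drop 1: I rot2 at col 2 lands with bottom-row=0; cleared 0 line(s) (total 0); column heights now [0 0 1 1 1 1], max=1
Drop 2: S rot1 at col 3 lands with bottom-row=1; cleared 0 line(s) (total 0); column heights now [0 0 1 4 3 1], max=4
Drop 3: T rot2 at col 3 lands with bottom-row=3; cleared 0 line(s) (total 0); column heights now [0 0 1 5 5 5], max=5
Drop 4: S rot1 at col 3 lands with bottom-row=5; cleared 0 line(s) (total 0); column heights now [0 0 1 8 7 5], max=8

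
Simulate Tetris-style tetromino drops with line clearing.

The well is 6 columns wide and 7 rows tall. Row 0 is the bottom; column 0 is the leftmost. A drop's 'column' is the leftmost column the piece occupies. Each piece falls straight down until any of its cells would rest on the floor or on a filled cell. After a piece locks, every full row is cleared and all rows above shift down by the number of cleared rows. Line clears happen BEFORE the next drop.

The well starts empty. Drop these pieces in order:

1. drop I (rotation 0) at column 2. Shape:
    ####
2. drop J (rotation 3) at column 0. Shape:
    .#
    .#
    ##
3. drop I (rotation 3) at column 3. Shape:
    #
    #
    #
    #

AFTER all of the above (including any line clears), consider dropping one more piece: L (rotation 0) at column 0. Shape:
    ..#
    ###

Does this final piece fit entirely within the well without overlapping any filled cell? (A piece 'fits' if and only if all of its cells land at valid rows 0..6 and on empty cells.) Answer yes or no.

Drop 1: I rot0 at col 2 lands with bottom-row=0; cleared 0 line(s) (total 0); column heights now [0 0 1 1 1 1], max=1
Drop 2: J rot3 at col 0 lands with bottom-row=0; cleared 1 line(s) (total 1); column heights now [0 2 0 0 0 0], max=2
Drop 3: I rot3 at col 3 lands with bottom-row=0; cleared 0 line(s) (total 1); column heights now [0 2 0 4 0 0], max=4
Test piece L rot0 at col 0 (width 3): heights before test = [0 2 0 4 0 0]; fits = True

Answer: yes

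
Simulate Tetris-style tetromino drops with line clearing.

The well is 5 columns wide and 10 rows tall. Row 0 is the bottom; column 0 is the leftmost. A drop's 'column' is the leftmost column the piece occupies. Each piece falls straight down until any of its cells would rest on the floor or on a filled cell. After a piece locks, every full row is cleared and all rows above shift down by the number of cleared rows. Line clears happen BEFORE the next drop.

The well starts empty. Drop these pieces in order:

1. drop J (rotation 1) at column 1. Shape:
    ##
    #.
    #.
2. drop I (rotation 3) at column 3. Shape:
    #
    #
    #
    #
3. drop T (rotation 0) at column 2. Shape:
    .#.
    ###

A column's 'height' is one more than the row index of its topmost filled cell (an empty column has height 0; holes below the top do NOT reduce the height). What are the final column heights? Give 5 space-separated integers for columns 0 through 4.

Drop 1: J rot1 at col 1 lands with bottom-row=0; cleared 0 line(s) (total 0); column heights now [0 3 3 0 0], max=3
Drop 2: I rot3 at col 3 lands with bottom-row=0; cleared 0 line(s) (total 0); column heights now [0 3 3 4 0], max=4
Drop 3: T rot0 at col 2 lands with bottom-row=4; cleared 0 line(s) (total 0); column heights now [0 3 5 6 5], max=6

Answer: 0 3 5 6 5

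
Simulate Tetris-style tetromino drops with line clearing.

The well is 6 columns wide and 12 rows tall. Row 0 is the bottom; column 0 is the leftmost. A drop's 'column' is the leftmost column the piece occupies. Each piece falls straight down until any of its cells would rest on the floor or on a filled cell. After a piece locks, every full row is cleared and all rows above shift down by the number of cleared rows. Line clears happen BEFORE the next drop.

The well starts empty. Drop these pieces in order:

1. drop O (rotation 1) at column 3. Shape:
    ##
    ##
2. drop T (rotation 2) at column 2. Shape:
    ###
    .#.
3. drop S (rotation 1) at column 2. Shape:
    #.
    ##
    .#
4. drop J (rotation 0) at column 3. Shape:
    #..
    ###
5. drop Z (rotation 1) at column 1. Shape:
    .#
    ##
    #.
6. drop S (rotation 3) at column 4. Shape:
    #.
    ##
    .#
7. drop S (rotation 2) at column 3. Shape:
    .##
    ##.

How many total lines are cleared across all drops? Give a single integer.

Drop 1: O rot1 at col 3 lands with bottom-row=0; cleared 0 line(s) (total 0); column heights now [0 0 0 2 2 0], max=2
Drop 2: T rot2 at col 2 lands with bottom-row=2; cleared 0 line(s) (total 0); column heights now [0 0 4 4 4 0], max=4
Drop 3: S rot1 at col 2 lands with bottom-row=4; cleared 0 line(s) (total 0); column heights now [0 0 7 6 4 0], max=7
Drop 4: J rot0 at col 3 lands with bottom-row=6; cleared 0 line(s) (total 0); column heights now [0 0 7 8 7 7], max=8
Drop 5: Z rot1 at col 1 lands with bottom-row=6; cleared 0 line(s) (total 0); column heights now [0 8 9 8 7 7], max=9
Drop 6: S rot3 at col 4 lands with bottom-row=7; cleared 0 line(s) (total 0); column heights now [0 8 9 8 10 9], max=10
Drop 7: S rot2 at col 3 lands with bottom-row=10; cleared 0 line(s) (total 0); column heights now [0 8 9 11 12 12], max=12

Answer: 0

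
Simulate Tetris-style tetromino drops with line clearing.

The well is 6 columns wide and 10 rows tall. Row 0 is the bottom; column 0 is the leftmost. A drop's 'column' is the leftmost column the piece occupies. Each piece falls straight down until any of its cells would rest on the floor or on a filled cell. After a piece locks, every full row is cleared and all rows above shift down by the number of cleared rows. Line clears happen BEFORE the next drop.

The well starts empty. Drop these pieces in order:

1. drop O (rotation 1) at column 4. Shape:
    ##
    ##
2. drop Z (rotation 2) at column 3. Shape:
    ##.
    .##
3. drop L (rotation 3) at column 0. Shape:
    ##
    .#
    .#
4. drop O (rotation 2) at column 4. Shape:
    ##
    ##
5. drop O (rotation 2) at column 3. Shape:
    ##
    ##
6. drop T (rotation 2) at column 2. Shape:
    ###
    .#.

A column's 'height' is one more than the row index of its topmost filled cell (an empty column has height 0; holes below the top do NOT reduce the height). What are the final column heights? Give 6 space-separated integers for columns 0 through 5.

Answer: 3 3 10 10 10 6

Derivation:
Drop 1: O rot1 at col 4 lands with bottom-row=0; cleared 0 line(s) (total 0); column heights now [0 0 0 0 2 2], max=2
Drop 2: Z rot2 at col 3 lands with bottom-row=2; cleared 0 line(s) (total 0); column heights now [0 0 0 4 4 3], max=4
Drop 3: L rot3 at col 0 lands with bottom-row=0; cleared 0 line(s) (total 0); column heights now [3 3 0 4 4 3], max=4
Drop 4: O rot2 at col 4 lands with bottom-row=4; cleared 0 line(s) (total 0); column heights now [3 3 0 4 6 6], max=6
Drop 5: O rot2 at col 3 lands with bottom-row=6; cleared 0 line(s) (total 0); column heights now [3 3 0 8 8 6], max=8
Drop 6: T rot2 at col 2 lands with bottom-row=8; cleared 0 line(s) (total 0); column heights now [3 3 10 10 10 6], max=10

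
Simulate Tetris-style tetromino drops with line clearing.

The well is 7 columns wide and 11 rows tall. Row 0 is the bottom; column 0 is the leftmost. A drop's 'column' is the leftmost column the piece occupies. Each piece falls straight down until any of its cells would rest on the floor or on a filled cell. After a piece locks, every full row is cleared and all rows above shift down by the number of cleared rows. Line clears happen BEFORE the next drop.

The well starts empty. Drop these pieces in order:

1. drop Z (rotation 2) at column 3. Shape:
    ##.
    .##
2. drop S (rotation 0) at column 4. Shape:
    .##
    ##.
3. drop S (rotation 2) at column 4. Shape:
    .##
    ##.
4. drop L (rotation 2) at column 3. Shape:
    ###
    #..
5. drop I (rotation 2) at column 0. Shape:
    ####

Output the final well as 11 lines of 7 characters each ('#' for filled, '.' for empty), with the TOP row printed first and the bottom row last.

Drop 1: Z rot2 at col 3 lands with bottom-row=0; cleared 0 line(s) (total 0); column heights now [0 0 0 2 2 1 0], max=2
Drop 2: S rot0 at col 4 lands with bottom-row=2; cleared 0 line(s) (total 0); column heights now [0 0 0 2 3 4 4], max=4
Drop 3: S rot2 at col 4 lands with bottom-row=4; cleared 0 line(s) (total 0); column heights now [0 0 0 2 5 6 6], max=6
Drop 4: L rot2 at col 3 lands with bottom-row=5; cleared 0 line(s) (total 0); column heights now [0 0 0 7 7 7 6], max=7
Drop 5: I rot2 at col 0 lands with bottom-row=7; cleared 0 line(s) (total 0); column heights now [8 8 8 8 7 7 6], max=8

Answer: .......
.......
.......
####...
...###.
...#.##
....##.
.....##
....##.
...##..
....##.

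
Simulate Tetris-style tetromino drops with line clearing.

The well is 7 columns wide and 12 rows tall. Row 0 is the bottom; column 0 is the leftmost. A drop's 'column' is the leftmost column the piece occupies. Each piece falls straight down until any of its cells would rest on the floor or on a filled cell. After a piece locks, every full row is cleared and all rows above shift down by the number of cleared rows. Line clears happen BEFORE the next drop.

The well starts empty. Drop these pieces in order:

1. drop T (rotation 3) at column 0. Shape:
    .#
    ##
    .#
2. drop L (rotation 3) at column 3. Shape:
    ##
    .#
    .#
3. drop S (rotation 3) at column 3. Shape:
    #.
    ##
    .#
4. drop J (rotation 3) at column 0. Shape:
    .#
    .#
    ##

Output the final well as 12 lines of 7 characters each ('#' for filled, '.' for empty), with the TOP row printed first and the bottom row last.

Answer: .......
.......
.......
.......
.......
.......
.#.#...
.#.##..
##..#..
.#.##..
##..#..
.#..#..

Derivation:
Drop 1: T rot3 at col 0 lands with bottom-row=0; cleared 0 line(s) (total 0); column heights now [2 3 0 0 0 0 0], max=3
Drop 2: L rot3 at col 3 lands with bottom-row=0; cleared 0 line(s) (total 0); column heights now [2 3 0 3 3 0 0], max=3
Drop 3: S rot3 at col 3 lands with bottom-row=3; cleared 0 line(s) (total 0); column heights now [2 3 0 6 5 0 0], max=6
Drop 4: J rot3 at col 0 lands with bottom-row=3; cleared 0 line(s) (total 0); column heights now [4 6 0 6 5 0 0], max=6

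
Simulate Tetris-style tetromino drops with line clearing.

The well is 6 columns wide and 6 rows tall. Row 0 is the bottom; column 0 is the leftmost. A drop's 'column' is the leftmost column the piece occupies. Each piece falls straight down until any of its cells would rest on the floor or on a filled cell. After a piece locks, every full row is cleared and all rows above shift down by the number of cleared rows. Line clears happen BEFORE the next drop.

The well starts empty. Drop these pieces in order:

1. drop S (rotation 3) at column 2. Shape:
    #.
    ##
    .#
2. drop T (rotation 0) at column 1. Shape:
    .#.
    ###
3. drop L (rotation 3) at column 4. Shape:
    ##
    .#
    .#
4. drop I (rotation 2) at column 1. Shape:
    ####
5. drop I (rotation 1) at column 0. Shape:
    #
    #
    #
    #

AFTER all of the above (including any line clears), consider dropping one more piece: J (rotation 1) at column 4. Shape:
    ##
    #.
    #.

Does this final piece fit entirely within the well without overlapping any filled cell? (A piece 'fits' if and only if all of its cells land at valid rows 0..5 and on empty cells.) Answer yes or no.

Answer: no

Derivation:
Drop 1: S rot3 at col 2 lands with bottom-row=0; cleared 0 line(s) (total 0); column heights now [0 0 3 2 0 0], max=3
Drop 2: T rot0 at col 1 lands with bottom-row=3; cleared 0 line(s) (total 0); column heights now [0 4 5 4 0 0], max=5
Drop 3: L rot3 at col 4 lands with bottom-row=0; cleared 0 line(s) (total 0); column heights now [0 4 5 4 3 3], max=5
Drop 4: I rot2 at col 1 lands with bottom-row=5; cleared 0 line(s) (total 0); column heights now [0 6 6 6 6 3], max=6
Drop 5: I rot1 at col 0 lands with bottom-row=0; cleared 0 line(s) (total 0); column heights now [4 6 6 6 6 3], max=6
Test piece J rot1 at col 4 (width 2): heights before test = [4 6 6 6 6 3]; fits = False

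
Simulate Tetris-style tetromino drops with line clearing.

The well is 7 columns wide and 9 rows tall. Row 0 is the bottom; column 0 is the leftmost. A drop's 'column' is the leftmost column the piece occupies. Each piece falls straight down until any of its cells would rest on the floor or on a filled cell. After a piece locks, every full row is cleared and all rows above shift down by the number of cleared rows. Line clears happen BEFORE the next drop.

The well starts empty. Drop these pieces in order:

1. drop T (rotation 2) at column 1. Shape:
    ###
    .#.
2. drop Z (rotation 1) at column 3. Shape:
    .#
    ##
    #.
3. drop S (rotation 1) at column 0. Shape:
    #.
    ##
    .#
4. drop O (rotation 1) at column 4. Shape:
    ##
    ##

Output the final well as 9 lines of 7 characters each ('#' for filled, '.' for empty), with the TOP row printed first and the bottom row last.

Drop 1: T rot2 at col 1 lands with bottom-row=0; cleared 0 line(s) (total 0); column heights now [0 2 2 2 0 0 0], max=2
Drop 2: Z rot1 at col 3 lands with bottom-row=2; cleared 0 line(s) (total 0); column heights now [0 2 2 4 5 0 0], max=5
Drop 3: S rot1 at col 0 lands with bottom-row=2; cleared 0 line(s) (total 0); column heights now [5 4 2 4 5 0 0], max=5
Drop 4: O rot1 at col 4 lands with bottom-row=5; cleared 0 line(s) (total 0); column heights now [5 4 2 4 7 7 0], max=7

Answer: .......
.......
....##.
....##.
#...#..
##.##..
.#.#...
.###...
..#....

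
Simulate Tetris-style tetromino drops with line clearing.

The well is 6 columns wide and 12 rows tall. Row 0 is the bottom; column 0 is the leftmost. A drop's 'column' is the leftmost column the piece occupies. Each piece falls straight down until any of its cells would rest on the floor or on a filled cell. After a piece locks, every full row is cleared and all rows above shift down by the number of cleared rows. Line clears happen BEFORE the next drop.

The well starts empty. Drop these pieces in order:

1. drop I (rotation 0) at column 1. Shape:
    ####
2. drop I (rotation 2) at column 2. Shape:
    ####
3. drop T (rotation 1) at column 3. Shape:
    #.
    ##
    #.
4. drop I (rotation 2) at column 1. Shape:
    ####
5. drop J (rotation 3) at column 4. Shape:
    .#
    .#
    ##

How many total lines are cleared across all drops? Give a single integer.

Drop 1: I rot0 at col 1 lands with bottom-row=0; cleared 0 line(s) (total 0); column heights now [0 1 1 1 1 0], max=1
Drop 2: I rot2 at col 2 lands with bottom-row=1; cleared 0 line(s) (total 0); column heights now [0 1 2 2 2 2], max=2
Drop 3: T rot1 at col 3 lands with bottom-row=2; cleared 0 line(s) (total 0); column heights now [0 1 2 5 4 2], max=5
Drop 4: I rot2 at col 1 lands with bottom-row=5; cleared 0 line(s) (total 0); column heights now [0 6 6 6 6 2], max=6
Drop 5: J rot3 at col 4 lands with bottom-row=6; cleared 0 line(s) (total 0); column heights now [0 6 6 6 7 9], max=9

Answer: 0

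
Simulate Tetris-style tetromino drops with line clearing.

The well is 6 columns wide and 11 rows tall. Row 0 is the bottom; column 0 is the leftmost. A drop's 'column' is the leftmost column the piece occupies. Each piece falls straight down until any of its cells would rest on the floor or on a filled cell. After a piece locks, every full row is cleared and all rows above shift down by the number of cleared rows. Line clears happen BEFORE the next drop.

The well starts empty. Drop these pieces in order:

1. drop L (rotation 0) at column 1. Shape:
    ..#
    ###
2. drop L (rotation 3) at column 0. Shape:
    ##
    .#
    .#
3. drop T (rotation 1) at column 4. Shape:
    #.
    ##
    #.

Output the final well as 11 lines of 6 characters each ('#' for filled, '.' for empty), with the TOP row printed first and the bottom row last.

Answer: ......
......
......
......
......
......
......
##....
.#..#.
.#.###
.####.

Derivation:
Drop 1: L rot0 at col 1 lands with bottom-row=0; cleared 0 line(s) (total 0); column heights now [0 1 1 2 0 0], max=2
Drop 2: L rot3 at col 0 lands with bottom-row=1; cleared 0 line(s) (total 0); column heights now [4 4 1 2 0 0], max=4
Drop 3: T rot1 at col 4 lands with bottom-row=0; cleared 0 line(s) (total 0); column heights now [4 4 1 2 3 2], max=4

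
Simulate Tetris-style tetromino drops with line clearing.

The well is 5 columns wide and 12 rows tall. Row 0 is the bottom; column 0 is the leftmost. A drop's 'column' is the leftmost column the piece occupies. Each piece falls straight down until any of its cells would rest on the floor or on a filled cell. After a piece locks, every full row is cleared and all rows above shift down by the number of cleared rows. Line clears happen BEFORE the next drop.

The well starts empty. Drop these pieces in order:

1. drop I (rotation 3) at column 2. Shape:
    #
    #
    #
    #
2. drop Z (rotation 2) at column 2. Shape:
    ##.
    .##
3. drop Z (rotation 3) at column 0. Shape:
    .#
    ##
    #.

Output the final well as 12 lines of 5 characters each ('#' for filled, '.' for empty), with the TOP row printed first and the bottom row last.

Drop 1: I rot3 at col 2 lands with bottom-row=0; cleared 0 line(s) (total 0); column heights now [0 0 4 0 0], max=4
Drop 2: Z rot2 at col 2 lands with bottom-row=3; cleared 0 line(s) (total 0); column heights now [0 0 5 5 4], max=5
Drop 3: Z rot3 at col 0 lands with bottom-row=0; cleared 0 line(s) (total 0); column heights now [2 3 5 5 4], max=5

Answer: .....
.....
.....
.....
.....
.....
.....
..##.
..###
.##..
###..
#.#..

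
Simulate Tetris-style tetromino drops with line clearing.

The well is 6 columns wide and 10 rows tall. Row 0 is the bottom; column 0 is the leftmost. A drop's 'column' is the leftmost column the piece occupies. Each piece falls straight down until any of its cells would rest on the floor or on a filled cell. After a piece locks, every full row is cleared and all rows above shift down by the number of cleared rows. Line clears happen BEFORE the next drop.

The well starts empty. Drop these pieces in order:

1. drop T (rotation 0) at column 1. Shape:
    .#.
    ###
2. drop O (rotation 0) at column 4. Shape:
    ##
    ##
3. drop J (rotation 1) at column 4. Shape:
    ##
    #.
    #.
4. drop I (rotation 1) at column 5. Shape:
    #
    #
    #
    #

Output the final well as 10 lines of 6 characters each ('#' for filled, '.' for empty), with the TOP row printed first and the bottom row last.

Answer: ......
.....#
.....#
.....#
.....#
....##
....#.
....#.
..#.##
.#####

Derivation:
Drop 1: T rot0 at col 1 lands with bottom-row=0; cleared 0 line(s) (total 0); column heights now [0 1 2 1 0 0], max=2
Drop 2: O rot0 at col 4 lands with bottom-row=0; cleared 0 line(s) (total 0); column heights now [0 1 2 1 2 2], max=2
Drop 3: J rot1 at col 4 lands with bottom-row=2; cleared 0 line(s) (total 0); column heights now [0 1 2 1 5 5], max=5
Drop 4: I rot1 at col 5 lands with bottom-row=5; cleared 0 line(s) (total 0); column heights now [0 1 2 1 5 9], max=9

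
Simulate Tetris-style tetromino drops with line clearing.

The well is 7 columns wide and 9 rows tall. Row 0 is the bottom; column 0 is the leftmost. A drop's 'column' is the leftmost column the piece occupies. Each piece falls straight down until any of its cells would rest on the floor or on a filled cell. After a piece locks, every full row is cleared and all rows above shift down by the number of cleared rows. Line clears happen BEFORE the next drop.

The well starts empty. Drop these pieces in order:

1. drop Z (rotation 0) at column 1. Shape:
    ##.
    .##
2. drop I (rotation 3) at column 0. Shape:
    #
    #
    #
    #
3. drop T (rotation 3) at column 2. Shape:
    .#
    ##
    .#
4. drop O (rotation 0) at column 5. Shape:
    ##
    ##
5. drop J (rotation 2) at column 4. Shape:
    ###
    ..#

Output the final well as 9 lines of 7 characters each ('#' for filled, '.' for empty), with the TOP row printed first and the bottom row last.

Answer: .......
.......
.......
.......
.......
#..####
#.##..#
####.##
#.##.##

Derivation:
Drop 1: Z rot0 at col 1 lands with bottom-row=0; cleared 0 line(s) (total 0); column heights now [0 2 2 1 0 0 0], max=2
Drop 2: I rot3 at col 0 lands with bottom-row=0; cleared 0 line(s) (total 0); column heights now [4 2 2 1 0 0 0], max=4
Drop 3: T rot3 at col 2 lands with bottom-row=1; cleared 0 line(s) (total 0); column heights now [4 2 3 4 0 0 0], max=4
Drop 4: O rot0 at col 5 lands with bottom-row=0; cleared 0 line(s) (total 0); column heights now [4 2 3 4 0 2 2], max=4
Drop 5: J rot2 at col 4 lands with bottom-row=2; cleared 0 line(s) (total 0); column heights now [4 2 3 4 4 4 4], max=4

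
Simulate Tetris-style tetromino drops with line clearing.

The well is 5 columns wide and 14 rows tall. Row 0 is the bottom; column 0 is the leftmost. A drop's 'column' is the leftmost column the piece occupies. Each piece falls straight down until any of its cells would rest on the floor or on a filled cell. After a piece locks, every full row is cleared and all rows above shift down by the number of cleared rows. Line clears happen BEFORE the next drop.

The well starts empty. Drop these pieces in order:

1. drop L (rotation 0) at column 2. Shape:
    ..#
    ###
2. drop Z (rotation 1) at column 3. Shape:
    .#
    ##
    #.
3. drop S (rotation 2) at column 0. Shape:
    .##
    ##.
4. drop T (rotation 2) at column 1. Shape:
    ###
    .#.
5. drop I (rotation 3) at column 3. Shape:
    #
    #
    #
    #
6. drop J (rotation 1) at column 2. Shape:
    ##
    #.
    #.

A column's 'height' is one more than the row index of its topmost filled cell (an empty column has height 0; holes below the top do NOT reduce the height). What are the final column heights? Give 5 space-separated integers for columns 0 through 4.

Drop 1: L rot0 at col 2 lands with bottom-row=0; cleared 0 line(s) (total 0); column heights now [0 0 1 1 2], max=2
Drop 2: Z rot1 at col 3 lands with bottom-row=1; cleared 0 line(s) (total 0); column heights now [0 0 1 3 4], max=4
Drop 3: S rot2 at col 0 lands with bottom-row=0; cleared 1 line(s) (total 1); column heights now [0 1 1 2 3], max=3
Drop 4: T rot2 at col 1 lands with bottom-row=1; cleared 0 line(s) (total 1); column heights now [0 3 3 3 3], max=3
Drop 5: I rot3 at col 3 lands with bottom-row=3; cleared 0 line(s) (total 1); column heights now [0 3 3 7 3], max=7
Drop 6: J rot1 at col 2 lands with bottom-row=5; cleared 0 line(s) (total 1); column heights now [0 3 8 8 3], max=8

Answer: 0 3 8 8 3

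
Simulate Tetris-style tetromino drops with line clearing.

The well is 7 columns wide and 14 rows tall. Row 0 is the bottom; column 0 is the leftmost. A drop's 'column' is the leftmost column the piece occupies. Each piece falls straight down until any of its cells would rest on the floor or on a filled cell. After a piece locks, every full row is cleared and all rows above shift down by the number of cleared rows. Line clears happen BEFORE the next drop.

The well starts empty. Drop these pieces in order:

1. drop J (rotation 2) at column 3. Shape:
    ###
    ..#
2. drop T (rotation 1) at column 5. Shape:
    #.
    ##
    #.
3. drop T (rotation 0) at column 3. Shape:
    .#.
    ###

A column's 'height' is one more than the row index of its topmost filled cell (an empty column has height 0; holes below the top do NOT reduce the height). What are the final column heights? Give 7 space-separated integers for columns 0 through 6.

Drop 1: J rot2 at col 3 lands with bottom-row=0; cleared 0 line(s) (total 0); column heights now [0 0 0 2 2 2 0], max=2
Drop 2: T rot1 at col 5 lands with bottom-row=2; cleared 0 line(s) (total 0); column heights now [0 0 0 2 2 5 4], max=5
Drop 3: T rot0 at col 3 lands with bottom-row=5; cleared 0 line(s) (total 0); column heights now [0 0 0 6 7 6 4], max=7

Answer: 0 0 0 6 7 6 4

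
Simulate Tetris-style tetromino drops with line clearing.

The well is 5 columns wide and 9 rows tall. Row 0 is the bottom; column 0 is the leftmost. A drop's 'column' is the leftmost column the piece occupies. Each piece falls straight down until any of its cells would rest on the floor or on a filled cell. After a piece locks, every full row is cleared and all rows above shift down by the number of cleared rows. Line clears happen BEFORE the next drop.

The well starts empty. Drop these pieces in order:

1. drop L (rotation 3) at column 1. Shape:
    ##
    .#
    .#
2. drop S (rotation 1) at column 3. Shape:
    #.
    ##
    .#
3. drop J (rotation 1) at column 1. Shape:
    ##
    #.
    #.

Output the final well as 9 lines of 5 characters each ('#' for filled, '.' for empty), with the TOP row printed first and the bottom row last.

Answer: .....
.....
.....
.##..
.#...
.#...
.###.
..###
..#.#

Derivation:
Drop 1: L rot3 at col 1 lands with bottom-row=0; cleared 0 line(s) (total 0); column heights now [0 3 3 0 0], max=3
Drop 2: S rot1 at col 3 lands with bottom-row=0; cleared 0 line(s) (total 0); column heights now [0 3 3 3 2], max=3
Drop 3: J rot1 at col 1 lands with bottom-row=3; cleared 0 line(s) (total 0); column heights now [0 6 6 3 2], max=6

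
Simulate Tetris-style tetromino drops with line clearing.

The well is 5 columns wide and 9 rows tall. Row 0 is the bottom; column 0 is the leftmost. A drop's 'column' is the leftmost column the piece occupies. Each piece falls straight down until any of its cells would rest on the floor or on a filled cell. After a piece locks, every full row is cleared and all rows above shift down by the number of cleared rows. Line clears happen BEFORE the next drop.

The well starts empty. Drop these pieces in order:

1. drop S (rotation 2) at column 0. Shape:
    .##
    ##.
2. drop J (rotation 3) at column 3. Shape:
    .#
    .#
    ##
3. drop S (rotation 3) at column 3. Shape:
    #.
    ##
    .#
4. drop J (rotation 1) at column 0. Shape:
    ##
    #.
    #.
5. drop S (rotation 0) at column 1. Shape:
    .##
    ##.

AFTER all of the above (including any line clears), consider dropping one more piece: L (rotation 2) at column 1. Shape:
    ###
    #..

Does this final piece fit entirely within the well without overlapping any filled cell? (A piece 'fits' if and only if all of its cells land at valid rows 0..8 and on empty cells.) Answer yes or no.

Drop 1: S rot2 at col 0 lands with bottom-row=0; cleared 0 line(s) (total 0); column heights now [1 2 2 0 0], max=2
Drop 2: J rot3 at col 3 lands with bottom-row=0; cleared 0 line(s) (total 0); column heights now [1 2 2 1 3], max=3
Drop 3: S rot3 at col 3 lands with bottom-row=3; cleared 0 line(s) (total 0); column heights now [1 2 2 6 5], max=6
Drop 4: J rot1 at col 0 lands with bottom-row=1; cleared 0 line(s) (total 0); column heights now [4 4 2 6 5], max=6
Drop 5: S rot0 at col 1 lands with bottom-row=5; cleared 0 line(s) (total 0); column heights now [4 6 7 7 5], max=7
Test piece L rot2 at col 1 (width 3): heights before test = [4 6 7 7 5]; fits = True

Answer: yes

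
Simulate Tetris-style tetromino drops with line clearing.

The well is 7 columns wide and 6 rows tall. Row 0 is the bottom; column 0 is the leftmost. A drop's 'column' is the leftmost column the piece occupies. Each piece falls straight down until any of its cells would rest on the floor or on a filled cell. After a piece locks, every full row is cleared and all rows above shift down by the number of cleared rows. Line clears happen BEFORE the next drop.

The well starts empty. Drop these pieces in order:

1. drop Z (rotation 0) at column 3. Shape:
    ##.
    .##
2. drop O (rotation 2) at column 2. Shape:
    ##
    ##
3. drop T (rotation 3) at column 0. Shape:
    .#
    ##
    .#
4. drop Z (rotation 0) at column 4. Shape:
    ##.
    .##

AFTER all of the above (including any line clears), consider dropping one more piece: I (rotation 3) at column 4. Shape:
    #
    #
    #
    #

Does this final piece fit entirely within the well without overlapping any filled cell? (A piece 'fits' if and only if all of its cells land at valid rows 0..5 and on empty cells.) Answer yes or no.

Answer: no

Derivation:
Drop 1: Z rot0 at col 3 lands with bottom-row=0; cleared 0 line(s) (total 0); column heights now [0 0 0 2 2 1 0], max=2
Drop 2: O rot2 at col 2 lands with bottom-row=2; cleared 0 line(s) (total 0); column heights now [0 0 4 4 2 1 0], max=4
Drop 3: T rot3 at col 0 lands with bottom-row=0; cleared 0 line(s) (total 0); column heights now [2 3 4 4 2 1 0], max=4
Drop 4: Z rot0 at col 4 lands with bottom-row=1; cleared 0 line(s) (total 0); column heights now [2 3 4 4 3 3 2], max=4
Test piece I rot3 at col 4 (width 1): heights before test = [2 3 4 4 3 3 2]; fits = False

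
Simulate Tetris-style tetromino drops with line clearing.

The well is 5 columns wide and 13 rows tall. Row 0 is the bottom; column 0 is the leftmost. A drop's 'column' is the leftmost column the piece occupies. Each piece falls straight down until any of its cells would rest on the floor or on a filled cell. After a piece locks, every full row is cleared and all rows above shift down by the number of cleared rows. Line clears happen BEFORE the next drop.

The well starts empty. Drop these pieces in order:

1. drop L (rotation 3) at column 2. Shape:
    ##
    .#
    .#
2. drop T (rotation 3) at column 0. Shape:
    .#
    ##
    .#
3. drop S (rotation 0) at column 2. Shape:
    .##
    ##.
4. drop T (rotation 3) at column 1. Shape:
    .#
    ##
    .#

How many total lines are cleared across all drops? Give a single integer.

Drop 1: L rot3 at col 2 lands with bottom-row=0; cleared 0 line(s) (total 0); column heights now [0 0 3 3 0], max=3
Drop 2: T rot3 at col 0 lands with bottom-row=0; cleared 0 line(s) (total 0); column heights now [2 3 3 3 0], max=3
Drop 3: S rot0 at col 2 lands with bottom-row=3; cleared 0 line(s) (total 0); column heights now [2 3 4 5 5], max=5
Drop 4: T rot3 at col 1 lands with bottom-row=4; cleared 0 line(s) (total 0); column heights now [2 6 7 5 5], max=7

Answer: 0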